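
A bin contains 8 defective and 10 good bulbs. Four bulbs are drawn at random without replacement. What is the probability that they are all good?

P(all good) = 10/18 × 9/17 × 8/16 × 7/15 = 5040/73440 = 7/102.

7/102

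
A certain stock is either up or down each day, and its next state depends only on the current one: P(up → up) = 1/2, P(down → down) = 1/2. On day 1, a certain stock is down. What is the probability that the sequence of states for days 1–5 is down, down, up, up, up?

1/16

Day 1 is given. For each transition, use the conditional probability from the current state:
P(down | down) = 1/2; P(up | down) = 1/2; P(up | up) = 1/2; P(up | up) = 1/2.
P = 1/2 × 1/2 × 1/2 × 1/2 = 1/16.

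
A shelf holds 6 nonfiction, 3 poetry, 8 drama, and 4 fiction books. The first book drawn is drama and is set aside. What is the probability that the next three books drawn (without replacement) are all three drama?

After the first draw, 7 of the remaining 20 books are drama.
P = 7/20 × 6/19 × 5/18 = 210/6840 = 7/228.

7/228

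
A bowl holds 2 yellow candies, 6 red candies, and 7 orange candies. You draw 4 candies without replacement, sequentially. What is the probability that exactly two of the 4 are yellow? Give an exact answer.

2/35

One ordering (yellow drawn first) has probability 2/15 × 1/14 × 13/13 × 12/12 = 312/32760 = 1/105.
There are C(4,2) = 6 such orderings, each equally likely, so P = 6 × 1/105 = 2/35.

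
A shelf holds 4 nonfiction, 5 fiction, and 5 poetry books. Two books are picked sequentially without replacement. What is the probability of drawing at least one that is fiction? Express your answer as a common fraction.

55/91

P(no fiction) = 9/14 × 8/13 = 72/182 = 36/91.
P(at least one) = 1 − 36/91 = 55/91.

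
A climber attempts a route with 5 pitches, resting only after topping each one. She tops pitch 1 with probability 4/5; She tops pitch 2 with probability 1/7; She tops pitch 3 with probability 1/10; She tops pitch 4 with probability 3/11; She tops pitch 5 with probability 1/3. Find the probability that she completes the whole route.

2/1925

Multiplying along the chain,
P = 4/5 × 1/7 × 1/10 × 3/11 × 1/3 = 12/11550 = 2/1925.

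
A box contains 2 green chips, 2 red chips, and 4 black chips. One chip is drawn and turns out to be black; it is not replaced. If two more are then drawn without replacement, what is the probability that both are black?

After the first draw, 3 of the remaining 7 chips are black.
P = 3/7 × 2/6 = 6/42 = 1/7.

1/7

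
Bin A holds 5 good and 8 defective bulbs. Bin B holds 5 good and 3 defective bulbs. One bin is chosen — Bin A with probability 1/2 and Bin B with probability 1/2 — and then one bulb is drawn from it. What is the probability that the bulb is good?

105/208

From Bin A: P(good) = 5/13.
From Bin B: P(good) = 5/8.
Total probability = (1/2)(5/13) + (1/2)(5/8) = 105/208.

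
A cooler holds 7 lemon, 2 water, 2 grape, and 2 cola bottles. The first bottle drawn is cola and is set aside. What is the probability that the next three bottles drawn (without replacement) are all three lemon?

After the first draw, 7 of the remaining 12 bottles are lemon.
P = 7/12 × 6/11 × 5/10 = 210/1320 = 7/44.

7/44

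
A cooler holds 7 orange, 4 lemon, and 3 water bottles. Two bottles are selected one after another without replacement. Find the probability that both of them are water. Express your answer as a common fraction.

3/91

P = 3/14 × 2/13 = 6/182 = 3/91.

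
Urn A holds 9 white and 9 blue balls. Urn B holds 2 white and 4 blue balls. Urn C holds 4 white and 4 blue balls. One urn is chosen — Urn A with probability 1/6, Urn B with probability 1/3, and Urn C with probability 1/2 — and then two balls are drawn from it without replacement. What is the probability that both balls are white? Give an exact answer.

3611/21420

From Urn A: P(both white) = (9/18)(8/17) = 4/17.
From Urn B: P(both white) = (2/6)(1/5) = 1/15.
From Urn C: P(both white) = (4/8)(3/7) = 3/14.
Total probability = (1/6)(4/17) + (1/3)(1/15) + (1/2)(3/14) = 3611/21420.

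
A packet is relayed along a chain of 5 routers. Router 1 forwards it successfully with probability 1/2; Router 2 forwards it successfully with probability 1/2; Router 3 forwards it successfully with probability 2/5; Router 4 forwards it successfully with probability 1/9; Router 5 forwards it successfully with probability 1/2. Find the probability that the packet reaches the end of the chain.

1/180

Each stage is reached only if all earlier stages succeed, so
P = 1/2 × 1/2 × 2/5 × 1/9 × 1/2 = 2/360 = 1/180.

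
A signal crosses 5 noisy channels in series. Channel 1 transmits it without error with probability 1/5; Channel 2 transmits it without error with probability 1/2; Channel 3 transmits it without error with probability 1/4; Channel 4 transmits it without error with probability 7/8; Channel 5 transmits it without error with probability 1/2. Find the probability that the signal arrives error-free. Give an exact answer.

Multiplying along the chain,
P = 1/5 × 1/2 × 1/4 × 7/8 × 1/2 = 7/640.

7/640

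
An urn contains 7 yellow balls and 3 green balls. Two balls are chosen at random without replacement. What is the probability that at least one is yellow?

P(no yellow) = 3/10 × 2/9 = 6/90 = 1/15.
P(at least one) = 1 − 1/15 = 14/15.

14/15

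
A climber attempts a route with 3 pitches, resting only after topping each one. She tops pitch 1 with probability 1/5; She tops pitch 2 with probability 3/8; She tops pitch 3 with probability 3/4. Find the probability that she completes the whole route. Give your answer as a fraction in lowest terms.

The events are sequential, so multiply the conditional probabilities:
P = 1/5 × 3/8 × 3/4 = 9/160.

9/160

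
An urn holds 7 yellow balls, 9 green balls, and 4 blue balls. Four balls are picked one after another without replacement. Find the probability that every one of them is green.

P(all green) = 9/20 × 8/19 × 7/18 × 6/17 = 3024/116280 = 42/1615.

42/1615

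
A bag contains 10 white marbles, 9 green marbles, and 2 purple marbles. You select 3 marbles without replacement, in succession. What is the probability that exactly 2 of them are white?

99/266

One ordering (white drawn first) has probability 10/21 × 9/20 × 11/19 = 990/7980 = 33/266.
There are C(3,2) = 3 such orderings, each equally likely, so P = 3 × 33/266 = 99/266.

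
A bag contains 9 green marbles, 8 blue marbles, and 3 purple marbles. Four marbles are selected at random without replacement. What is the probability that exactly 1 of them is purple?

One ordering (purple drawn first) has probability 3/20 × 17/19 × 16/18 × 15/17 = 12240/116280 = 2/19.
There are C(4,1) = 4 such orderings, each equally likely, so P = 4 × 2/19 = 8/19.

8/19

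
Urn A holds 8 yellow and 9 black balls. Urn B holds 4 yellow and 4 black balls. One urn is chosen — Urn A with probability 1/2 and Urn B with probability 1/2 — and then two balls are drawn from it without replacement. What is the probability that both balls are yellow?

25/119

From Urn A: P(both yellow) = (8/17)(7/16) = 7/34.
From Urn B: P(both yellow) = (4/8)(3/7) = 3/14.
Total probability = (1/2)(7/34) + (1/2)(3/14) = 25/119.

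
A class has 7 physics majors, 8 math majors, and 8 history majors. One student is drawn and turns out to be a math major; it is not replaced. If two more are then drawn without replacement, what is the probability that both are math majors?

1/11

With the first student removed, 7 math majors remain out of 22.
P = 7/22 × 6/21 = 42/462 = 1/11.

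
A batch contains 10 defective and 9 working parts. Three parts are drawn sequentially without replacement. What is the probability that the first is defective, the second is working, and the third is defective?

Chain rule:
P = 10/19 × 9/18 × 9/17 = 810/5814 = 45/323.

45/323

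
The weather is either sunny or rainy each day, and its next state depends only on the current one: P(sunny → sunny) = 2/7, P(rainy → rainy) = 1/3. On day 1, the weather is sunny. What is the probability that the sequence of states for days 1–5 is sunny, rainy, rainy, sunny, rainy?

50/441

Day 1 is given. For each transition, use the conditional probability from the current state:
P(rainy | sunny) = 5/7; P(rainy | rainy) = 1/3; P(sunny | rainy) = 2/3; P(rainy | sunny) = 5/7.
P = 5/7 × 1/3 × 2/3 × 5/7 = 50/441.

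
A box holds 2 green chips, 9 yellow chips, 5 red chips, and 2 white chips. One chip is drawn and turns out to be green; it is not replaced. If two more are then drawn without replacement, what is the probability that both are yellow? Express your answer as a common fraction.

9/34

With the first chip removed, 9 yellow remain out of 17.
P = 9/17 × 8/16 = 72/272 = 9/34.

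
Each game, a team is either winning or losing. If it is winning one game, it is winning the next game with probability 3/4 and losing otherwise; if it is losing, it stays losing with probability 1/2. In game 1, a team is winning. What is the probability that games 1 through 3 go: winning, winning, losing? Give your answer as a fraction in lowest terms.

3/16

Game 1 is given. For each transition, use the conditional probability from the current state:
P(winning | winning) = 3/4; P(losing | winning) = 1/4.
P = 3/4 × 1/4 = 3/16.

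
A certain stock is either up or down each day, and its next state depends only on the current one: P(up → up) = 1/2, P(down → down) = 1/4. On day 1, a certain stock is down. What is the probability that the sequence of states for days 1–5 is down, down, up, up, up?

3/64

Day 1 is given. For each transition, use the conditional probability from the current state:
P(down | down) = 1/4; P(up | down) = 3/4; P(up | up) = 1/2; P(up | up) = 1/2.
P = 1/4 × 3/4 × 1/2 × 1/2 = 3/64.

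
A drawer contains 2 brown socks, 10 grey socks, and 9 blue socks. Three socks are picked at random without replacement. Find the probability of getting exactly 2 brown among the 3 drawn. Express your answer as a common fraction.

One ordering (brown drawn first) has probability 2/21 × 1/20 × 19/19 = 38/7980 = 1/210.
There are C(3,2) = 3 such orderings, each equally likely, so P = 3 × 1/210 = 1/70.

1/70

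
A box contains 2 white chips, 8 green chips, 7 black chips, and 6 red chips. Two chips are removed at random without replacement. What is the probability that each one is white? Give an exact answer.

P = 2/23 × 1/22 = 2/506 = 1/253.

1/253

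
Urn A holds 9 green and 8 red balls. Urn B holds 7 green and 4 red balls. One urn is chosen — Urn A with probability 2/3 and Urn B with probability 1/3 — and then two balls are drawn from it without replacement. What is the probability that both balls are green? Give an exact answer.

284/935

From Urn A: P(both green) = (9/17)(8/16) = 9/34.
From Urn B: P(both green) = (7/11)(6/10) = 21/55.
Total probability = (2/3)(9/34) + (1/3)(21/55) = 284/935.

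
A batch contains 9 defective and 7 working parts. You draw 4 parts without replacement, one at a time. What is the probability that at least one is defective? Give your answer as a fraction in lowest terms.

P(no defective) = 7/16 × 6/15 × 5/14 × 4/13 = 840/43680 = 1/52.
P(at least one) = 1 − 1/52 = 51/52.

51/52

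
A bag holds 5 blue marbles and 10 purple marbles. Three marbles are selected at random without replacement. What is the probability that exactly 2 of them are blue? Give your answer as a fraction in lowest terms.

20/91

One ordering (blue drawn first) has probability 5/15 × 4/14 × 10/13 = 200/2730 = 20/273.
There are C(3,2) = 3 such orderings, each equally likely, so P = 3 × 20/273 = 20/91.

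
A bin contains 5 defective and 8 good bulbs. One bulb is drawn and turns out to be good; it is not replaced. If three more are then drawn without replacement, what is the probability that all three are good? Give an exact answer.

7/44

After the first draw, 7 of the remaining 12 bulbs are good.
P = 7/12 × 6/11 × 5/10 = 210/1320 = 7/44.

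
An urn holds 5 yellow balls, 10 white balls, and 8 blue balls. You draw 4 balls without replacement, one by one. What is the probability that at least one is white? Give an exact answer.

148/161

P(no white) = 13/23 × 12/22 × 11/21 × 10/20 = 17160/212520 = 13/161.
P(at least one) = 1 − 13/161 = 148/161.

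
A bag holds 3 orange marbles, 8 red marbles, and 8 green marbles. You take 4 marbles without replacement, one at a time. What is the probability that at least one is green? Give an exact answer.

P(no green) = 11/19 × 10/18 × 9/17 × 8/16 = 7920/93024 = 55/646.
P(at least one) = 1 − 55/646 = 591/646.

591/646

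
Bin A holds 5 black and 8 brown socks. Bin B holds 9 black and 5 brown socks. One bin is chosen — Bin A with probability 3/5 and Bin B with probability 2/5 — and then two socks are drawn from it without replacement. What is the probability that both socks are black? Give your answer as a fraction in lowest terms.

From Bin A: P(both black) = (5/13)(4/12) = 5/39.
From Bin B: P(both black) = (9/14)(8/13) = 36/91.
Total probability = (3/5)(5/39) + (2/5)(36/91) = 107/455.

107/455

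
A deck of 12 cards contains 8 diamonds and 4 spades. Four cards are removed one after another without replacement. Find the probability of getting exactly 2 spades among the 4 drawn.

One ordering (spades drawn first) has probability 4/12 × 3/11 × 8/10 × 7/9 = 672/11880 = 28/495.
There are C(4,2) = 6 such orderings, each equally likely, so P = 6 × 28/495 = 56/165.

56/165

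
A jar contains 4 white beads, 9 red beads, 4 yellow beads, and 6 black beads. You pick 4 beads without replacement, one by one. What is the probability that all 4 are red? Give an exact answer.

P(every draw is red) = 9/23 × 8/22 × 7/21 × 6/20 = 3024/212520 = 18/1265.

18/1265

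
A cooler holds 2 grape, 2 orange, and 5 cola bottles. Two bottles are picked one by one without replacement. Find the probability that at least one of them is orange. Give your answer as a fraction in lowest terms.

P(no orange) = 7/9 × 6/8 = 42/72 = 7/12.
P(at least one) = 1 − 7/12 = 5/12.

5/12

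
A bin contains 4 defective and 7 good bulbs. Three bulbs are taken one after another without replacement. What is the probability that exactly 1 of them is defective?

One ordering (defective drawn first) has probability 4/11 × 7/10 × 6/9 = 168/990 = 28/165.
There are C(3,1) = 3 such orderings, each equally likely, so P = 3 × 28/165 = 28/55.

28/55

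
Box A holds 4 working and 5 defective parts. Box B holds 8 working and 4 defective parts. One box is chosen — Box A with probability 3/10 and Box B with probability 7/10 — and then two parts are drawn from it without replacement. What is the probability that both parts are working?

229/660

From Box A: P(both working) = (4/9)(3/8) = 1/6.
From Box B: P(both working) = (8/12)(7/11) = 14/33.
Total probability = (3/10)(1/6) + (7/10)(14/33) = 229/660.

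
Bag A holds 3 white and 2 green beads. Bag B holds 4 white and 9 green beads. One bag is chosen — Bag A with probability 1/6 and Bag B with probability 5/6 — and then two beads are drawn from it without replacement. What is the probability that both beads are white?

From Bag A: P(both white) = (3/5)(2/4) = 3/10.
From Bag B: P(both white) = (4/13)(3/12) = 1/13.
Total probability = (1/6)(3/10) + (5/6)(1/13) = 89/780.

89/780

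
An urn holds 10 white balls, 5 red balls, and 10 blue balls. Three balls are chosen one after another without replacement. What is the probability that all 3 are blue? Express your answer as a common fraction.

6/115

P(every draw is blue) = 10/25 × 9/24 × 8/23 = 720/13800 = 6/115.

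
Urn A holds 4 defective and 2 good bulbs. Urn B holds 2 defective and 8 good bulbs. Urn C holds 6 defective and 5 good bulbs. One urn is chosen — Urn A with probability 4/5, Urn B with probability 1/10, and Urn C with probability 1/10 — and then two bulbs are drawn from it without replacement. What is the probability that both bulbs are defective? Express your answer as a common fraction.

173/495

From Urn A: P(both defective) = (4/6)(3/5) = 2/5.
From Urn B: P(both defective) = (2/10)(1/9) = 1/45.
From Urn C: P(both defective) = (6/11)(5/10) = 3/11.
Total probability = (4/5)(2/5) + (1/10)(1/45) + (1/10)(3/11) = 173/495.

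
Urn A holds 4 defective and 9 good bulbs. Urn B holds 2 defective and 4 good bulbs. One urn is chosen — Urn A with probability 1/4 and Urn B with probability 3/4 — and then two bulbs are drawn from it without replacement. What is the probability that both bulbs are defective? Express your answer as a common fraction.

From Urn A: P(both defective) = (4/13)(3/12) = 1/13.
From Urn B: P(both defective) = (2/6)(1/5) = 1/15.
Total probability = (1/4)(1/13) + (3/4)(1/15) = 9/130.

9/130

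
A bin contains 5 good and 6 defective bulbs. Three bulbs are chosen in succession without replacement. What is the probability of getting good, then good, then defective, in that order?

Chain rule:
P = 5/11 × 4/10 × 6/9 = 120/990 = 4/33.

4/33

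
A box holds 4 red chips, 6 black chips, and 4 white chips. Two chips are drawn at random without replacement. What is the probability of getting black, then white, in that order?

12/91

Each draw changes the counts, so multiply the conditional probabilities along the sequence:
P = 6/14 × 4/13 = 24/182 = 12/91.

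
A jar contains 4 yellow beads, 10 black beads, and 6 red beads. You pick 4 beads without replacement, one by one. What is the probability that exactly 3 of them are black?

One ordering (black drawn first) has probability 10/20 × 9/19 × 8/18 × 10/17 = 7200/116280 = 20/323.
There are C(4,3) = 4 such orderings, each equally likely, so P = 4 × 20/323 = 80/323.

80/323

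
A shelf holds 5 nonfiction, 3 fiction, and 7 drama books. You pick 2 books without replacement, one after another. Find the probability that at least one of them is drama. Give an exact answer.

11/15

P(no drama) = 8/15 × 7/14 = 56/210 = 4/15.
P(at least one) = 1 − 4/15 = 11/15.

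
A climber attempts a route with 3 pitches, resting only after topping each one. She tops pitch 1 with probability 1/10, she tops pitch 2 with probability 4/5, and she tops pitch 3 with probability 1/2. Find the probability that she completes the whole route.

1/25

Each stage is reached only if all earlier stages succeed, so
P = 1/10 × 4/5 × 1/2 = 4/100 = 1/25.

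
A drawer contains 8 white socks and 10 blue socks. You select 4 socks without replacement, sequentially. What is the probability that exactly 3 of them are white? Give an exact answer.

28/153

One ordering (white drawn first) has probability 8/18 × 7/17 × 6/16 × 10/15 = 3360/73440 = 7/153.
There are C(4,3) = 4 such orderings, each equally likely, so P = 4 × 7/153 = 28/153.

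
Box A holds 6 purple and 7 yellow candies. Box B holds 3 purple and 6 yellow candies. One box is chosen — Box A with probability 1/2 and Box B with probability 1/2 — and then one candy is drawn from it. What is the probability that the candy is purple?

31/78

From Box A: P(purple) = 6/13.
From Box B: P(purple) = 3/9.
Total probability = (1/2)(6/13) + (1/2)(3/9) = 31/78.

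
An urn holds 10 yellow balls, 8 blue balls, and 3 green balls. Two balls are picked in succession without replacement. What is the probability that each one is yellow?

3/14

P = 10/21 × 9/20 = 90/420 = 3/14.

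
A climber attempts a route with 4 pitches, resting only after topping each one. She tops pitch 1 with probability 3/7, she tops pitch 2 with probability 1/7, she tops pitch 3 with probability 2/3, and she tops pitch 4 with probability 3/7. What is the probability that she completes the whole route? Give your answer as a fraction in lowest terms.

6/343

Each stage is reached only if all earlier stages succeed, so
P = 3/7 × 1/7 × 2/3 × 3/7 = 18/1029 = 6/343.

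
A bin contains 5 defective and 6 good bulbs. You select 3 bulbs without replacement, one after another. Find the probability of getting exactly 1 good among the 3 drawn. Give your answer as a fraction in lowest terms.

4/11

One ordering (good drawn first) has probability 6/11 × 5/10 × 4/9 = 120/990 = 4/33.
There are C(3,1) = 3 such orderings, each equally likely, so P = 3 × 4/33 = 4/11.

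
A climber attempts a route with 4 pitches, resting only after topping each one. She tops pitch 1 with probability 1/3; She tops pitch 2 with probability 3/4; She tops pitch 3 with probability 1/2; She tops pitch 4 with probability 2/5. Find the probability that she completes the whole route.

1/20

Each stage is reached only if all earlier stages succeed, so
P = 1/3 × 3/4 × 1/2 × 2/5 = 6/120 = 1/20.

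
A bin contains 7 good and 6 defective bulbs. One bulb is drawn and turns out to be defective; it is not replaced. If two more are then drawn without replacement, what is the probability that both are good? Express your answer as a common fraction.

7/22

After the first draw, 7 of the remaining 12 bulbs are good.
P = 7/12 × 6/11 = 42/132 = 7/22.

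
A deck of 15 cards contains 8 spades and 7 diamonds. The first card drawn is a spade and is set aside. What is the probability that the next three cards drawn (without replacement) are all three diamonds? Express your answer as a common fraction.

5/52

With the first card removed, 7 diamonds remain out of 14.
P = 7/14 × 6/13 × 5/12 = 210/2184 = 5/52.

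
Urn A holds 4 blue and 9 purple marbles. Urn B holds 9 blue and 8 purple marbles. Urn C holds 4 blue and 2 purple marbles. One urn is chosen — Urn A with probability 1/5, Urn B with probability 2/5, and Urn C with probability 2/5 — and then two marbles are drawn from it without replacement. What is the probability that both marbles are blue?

From Urn A: P(both blue) = (4/13)(3/12) = 1/13.
From Urn B: P(both blue) = (9/17)(8/16) = 9/34.
From Urn C: P(both blue) = (4/6)(3/5) = 2/5.
Total probability = (1/5)(1/13) + (2/5)(9/34) + (2/5)(2/5) = 1554/5525.

1554/5525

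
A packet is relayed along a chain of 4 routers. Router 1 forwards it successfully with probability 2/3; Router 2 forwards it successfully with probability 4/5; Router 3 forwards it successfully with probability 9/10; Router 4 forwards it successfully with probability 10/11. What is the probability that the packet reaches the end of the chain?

24/55

Multiplying along the chain,
P = 2/3 × 4/5 × 9/10 × 10/11 = 720/1650 = 24/55.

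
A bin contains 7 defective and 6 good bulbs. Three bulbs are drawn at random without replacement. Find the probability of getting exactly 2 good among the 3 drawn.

105/286

One ordering (good drawn first) has probability 6/13 × 5/12 × 7/11 = 210/1716 = 35/286.
There are C(3,2) = 3 such orderings, each equally likely, so P = 3 × 35/286 = 105/286.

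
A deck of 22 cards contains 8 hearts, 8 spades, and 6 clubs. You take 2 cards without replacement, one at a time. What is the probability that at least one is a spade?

P(no spades) = 14/22 × 13/21 = 182/462 = 13/33.
P(at least one) = 1 − 13/33 = 20/33.

20/33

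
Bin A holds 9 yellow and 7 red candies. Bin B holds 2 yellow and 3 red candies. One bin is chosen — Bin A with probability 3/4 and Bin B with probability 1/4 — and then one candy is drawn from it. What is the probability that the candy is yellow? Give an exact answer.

From Bin A: P(yellow) = 9/16.
From Bin B: P(yellow) = 2/5.
Total probability = (3/4)(9/16) + (1/4)(2/5) = 167/320.

167/320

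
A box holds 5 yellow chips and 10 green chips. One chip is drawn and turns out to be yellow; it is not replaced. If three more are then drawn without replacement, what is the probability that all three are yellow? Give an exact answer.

1/91

After the first draw, 4 of the remaining 14 chips are yellow.
P = 4/14 × 3/13 × 2/12 = 24/2184 = 1/91.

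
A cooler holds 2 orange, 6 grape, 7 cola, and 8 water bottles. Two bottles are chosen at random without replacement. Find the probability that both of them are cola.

21/253

P(all cola) = 7/23 × 6/22 = 42/506 = 21/253.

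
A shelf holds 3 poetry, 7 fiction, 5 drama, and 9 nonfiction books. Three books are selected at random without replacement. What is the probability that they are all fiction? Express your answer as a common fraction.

35/2024

P(all fiction) = 7/24 × 6/23 × 5/22 = 210/12144 = 35/2024.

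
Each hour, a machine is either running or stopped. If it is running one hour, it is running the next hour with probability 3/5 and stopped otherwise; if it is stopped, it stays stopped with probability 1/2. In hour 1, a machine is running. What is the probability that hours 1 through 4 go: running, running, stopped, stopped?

3/25

Hour 1 is given. For each transition, use the conditional probability from the current state:
P(running | running) = 3/5; P(stopped | running) = 2/5; P(stopped | stopped) = 1/2.
P = 3/5 × 2/5 × 1/2 = 6/50 = 3/25.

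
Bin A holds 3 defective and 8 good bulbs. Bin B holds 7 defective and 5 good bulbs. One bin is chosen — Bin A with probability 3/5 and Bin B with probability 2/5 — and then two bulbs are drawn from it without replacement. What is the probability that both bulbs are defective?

4/25

From Bin A: P(both defective) = (3/11)(2/10) = 3/55.
From Bin B: P(both defective) = (7/12)(6/11) = 7/22.
Total probability = (3/5)(3/55) + (2/5)(7/22) = 4/25.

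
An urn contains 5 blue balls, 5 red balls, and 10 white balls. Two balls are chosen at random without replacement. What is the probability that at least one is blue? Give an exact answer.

P(no blue) = 15/20 × 14/19 = 210/380 = 21/38.
P(at least one) = 1 − 21/38 = 17/38.

17/38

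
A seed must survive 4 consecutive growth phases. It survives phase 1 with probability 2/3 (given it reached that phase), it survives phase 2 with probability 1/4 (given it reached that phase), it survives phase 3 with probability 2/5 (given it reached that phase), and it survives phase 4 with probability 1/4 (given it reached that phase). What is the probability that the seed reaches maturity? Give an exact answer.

The events are sequential, so multiply the conditional probabilities:
P = 2/3 × 1/4 × 2/5 × 1/4 = 4/240 = 1/60.

1/60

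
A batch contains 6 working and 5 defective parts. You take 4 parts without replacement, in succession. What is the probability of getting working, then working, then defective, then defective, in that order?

5/66

Multiply the probability of each draw given the previous ones:
P = 6/11 × 5/10 × 5/9 × 4/8 = 600/7920 = 5/66.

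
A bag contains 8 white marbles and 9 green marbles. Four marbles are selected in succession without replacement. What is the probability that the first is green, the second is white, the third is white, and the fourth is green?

Each draw changes the counts, so multiply the conditional probabilities along the sequence:
P = 9/17 × 8/16 × 7/15 × 8/14 = 4032/57120 = 6/85.

6/85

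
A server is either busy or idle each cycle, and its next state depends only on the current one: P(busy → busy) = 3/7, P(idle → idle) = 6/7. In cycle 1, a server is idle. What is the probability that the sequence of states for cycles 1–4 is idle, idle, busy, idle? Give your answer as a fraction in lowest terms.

24/343

Cycle 1 is given. For each transition, use the conditional probability from the current state:
P(idle | idle) = 6/7; P(busy | idle) = 1/7; P(idle | busy) = 4/7.
P = 6/7 × 1/7 × 4/7 = 24/343.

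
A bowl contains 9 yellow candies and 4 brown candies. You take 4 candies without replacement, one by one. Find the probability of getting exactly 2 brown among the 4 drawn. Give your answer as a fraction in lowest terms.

One ordering (brown drawn first) has probability 4/13 × 3/12 × 9/11 × 8/10 = 864/17160 = 36/715.
There are C(4,2) = 6 such orderings, each equally likely, so P = 6 × 36/715 = 216/715.

216/715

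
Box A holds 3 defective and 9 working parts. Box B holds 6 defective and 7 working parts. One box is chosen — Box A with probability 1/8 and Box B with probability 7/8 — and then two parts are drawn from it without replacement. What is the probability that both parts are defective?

From Box A: P(both defective) = (3/12)(2/11) = 1/22.
From Box B: P(both defective) = (6/13)(5/12) = 5/26.
Total probability = (1/8)(1/22) + (7/8)(5/26) = 199/1144.

199/1144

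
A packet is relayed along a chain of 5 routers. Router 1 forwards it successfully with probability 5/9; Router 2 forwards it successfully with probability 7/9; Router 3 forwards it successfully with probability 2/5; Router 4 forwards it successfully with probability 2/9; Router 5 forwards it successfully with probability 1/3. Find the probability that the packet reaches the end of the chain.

Each stage is reached only if all earlier stages succeed, so
P = 5/9 × 7/9 × 2/5 × 2/9 × 1/3 = 140/10935 = 28/2187.

28/2187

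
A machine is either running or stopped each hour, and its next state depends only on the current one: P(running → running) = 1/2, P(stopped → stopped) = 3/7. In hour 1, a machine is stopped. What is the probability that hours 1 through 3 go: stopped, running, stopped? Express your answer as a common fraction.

2/7

Hour 1 is given. For each transition, use the conditional probability from the current state:
P(running | stopped) = 4/7; P(stopped | running) = 1/2.
P = 4/7 × 1/2 = 4/14 = 2/7.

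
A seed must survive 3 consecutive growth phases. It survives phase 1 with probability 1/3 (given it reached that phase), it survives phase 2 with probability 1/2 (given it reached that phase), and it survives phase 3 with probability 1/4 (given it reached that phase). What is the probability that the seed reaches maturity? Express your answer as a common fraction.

Multiplying along the chain,
P = 1/3 × 1/2 × 1/4 = 1/24.

1/24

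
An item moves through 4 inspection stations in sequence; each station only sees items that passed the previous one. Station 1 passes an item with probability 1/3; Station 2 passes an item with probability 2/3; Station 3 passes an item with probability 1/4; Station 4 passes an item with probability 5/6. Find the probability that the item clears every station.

5/108

Each stage is reached only if all earlier stages succeed, so
P = 1/3 × 2/3 × 1/4 × 5/6 = 10/216 = 5/108.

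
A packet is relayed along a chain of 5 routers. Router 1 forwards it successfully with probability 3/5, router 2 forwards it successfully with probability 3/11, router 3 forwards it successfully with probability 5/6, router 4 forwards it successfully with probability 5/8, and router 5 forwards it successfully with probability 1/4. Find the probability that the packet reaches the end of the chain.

The events are sequential, so multiply the conditional probabilities:
P = 3/5 × 3/11 × 5/6 × 5/8 × 1/4 = 225/10560 = 15/704.

15/704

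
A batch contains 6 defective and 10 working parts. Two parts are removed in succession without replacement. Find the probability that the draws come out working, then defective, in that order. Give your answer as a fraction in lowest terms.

1/4

Multiply the probability of each draw given the previous ones:
P = 10/16 × 6/15 = 60/240 = 1/4.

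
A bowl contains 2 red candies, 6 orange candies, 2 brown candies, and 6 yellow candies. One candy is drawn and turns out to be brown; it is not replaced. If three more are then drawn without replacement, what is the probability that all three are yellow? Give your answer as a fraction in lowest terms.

4/91

After the first draw, 6 of the remaining 15 candies are yellow.
P = 6/15 × 5/14 × 4/13 = 120/2730 = 4/91.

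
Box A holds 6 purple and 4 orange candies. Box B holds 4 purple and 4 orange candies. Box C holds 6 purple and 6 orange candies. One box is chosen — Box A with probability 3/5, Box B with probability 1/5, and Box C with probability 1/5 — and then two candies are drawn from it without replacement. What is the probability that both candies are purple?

111/385

From Box A: P(both purple) = (6/10)(5/9) = 1/3.
From Box B: P(both purple) = (4/8)(3/7) = 3/14.
From Box C: P(both purple) = (6/12)(5/11) = 5/22.
Total probability = (3/5)(1/3) + (1/5)(3/14) + (1/5)(5/22) = 111/385.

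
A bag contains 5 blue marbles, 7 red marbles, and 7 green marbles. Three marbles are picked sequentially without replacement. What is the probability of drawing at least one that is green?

749/969

P(no green) = 12/19 × 11/18 × 10/17 = 1320/5814 = 220/969.
P(at least one) = 1 − 220/969 = 749/969.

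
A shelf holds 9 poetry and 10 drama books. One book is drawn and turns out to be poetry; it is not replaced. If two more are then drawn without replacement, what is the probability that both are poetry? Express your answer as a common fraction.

With the first book removed, 8 poetry remain out of 18.
P = 8/18 × 7/17 = 56/306 = 28/153.

28/153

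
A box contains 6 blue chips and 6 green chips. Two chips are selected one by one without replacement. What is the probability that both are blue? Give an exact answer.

P(all blue) = 6/12 × 5/11 = 30/132 = 5/22.

5/22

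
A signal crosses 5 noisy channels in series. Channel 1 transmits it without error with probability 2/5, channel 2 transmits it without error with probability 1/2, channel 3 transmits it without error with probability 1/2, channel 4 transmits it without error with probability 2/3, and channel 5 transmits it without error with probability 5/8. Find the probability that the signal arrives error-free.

1/24

The events are sequential, so multiply the conditional probabilities:
P = 2/5 × 1/2 × 1/2 × 2/3 × 5/8 = 20/480 = 1/24.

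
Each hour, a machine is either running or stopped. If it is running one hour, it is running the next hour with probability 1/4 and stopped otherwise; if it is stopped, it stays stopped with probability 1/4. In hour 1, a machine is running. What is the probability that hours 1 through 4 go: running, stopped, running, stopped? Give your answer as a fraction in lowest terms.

27/64

Hour 1 is given. For each transition, use the conditional probability from the current state:
P(stopped | running) = 3/4; P(running | stopped) = 3/4; P(stopped | running) = 3/4.
P = 3/4 × 3/4 × 3/4 = 27/64.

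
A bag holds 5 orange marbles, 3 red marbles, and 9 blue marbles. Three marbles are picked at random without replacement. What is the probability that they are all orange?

P(all orange) = 5/17 × 4/16 × 3/15 = 60/4080 = 1/68.

1/68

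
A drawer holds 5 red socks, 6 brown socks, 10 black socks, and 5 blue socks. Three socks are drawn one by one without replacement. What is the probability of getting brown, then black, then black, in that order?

9/260

Chain rule:
P = 6/26 × 10/25 × 9/24 = 540/15600 = 9/260.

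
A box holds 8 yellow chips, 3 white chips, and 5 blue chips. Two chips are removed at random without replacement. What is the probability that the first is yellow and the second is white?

Multiply the probability of each draw given the previous ones:
P = 8/16 × 3/15 = 24/240 = 1/10.

1/10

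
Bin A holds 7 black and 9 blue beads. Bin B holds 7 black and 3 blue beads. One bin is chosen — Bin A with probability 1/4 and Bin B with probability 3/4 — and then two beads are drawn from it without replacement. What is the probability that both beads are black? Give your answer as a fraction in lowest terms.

From Bin A: P(both black) = (7/16)(6/15) = 7/40.
From Bin B: P(both black) = (7/10)(6/9) = 7/15.
Total probability = (1/4)(7/40) + (3/4)(7/15) = 63/160.

63/160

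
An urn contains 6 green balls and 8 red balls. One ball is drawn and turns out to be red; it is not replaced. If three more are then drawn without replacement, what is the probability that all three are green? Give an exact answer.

10/143

After the first draw, 6 of the remaining 13 balls are green.
P = 6/13 × 5/12 × 4/11 = 120/1716 = 10/143.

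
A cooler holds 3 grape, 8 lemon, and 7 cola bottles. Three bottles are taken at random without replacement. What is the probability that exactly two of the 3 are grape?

One ordering (grape drawn first) has probability 3/18 × 2/17 × 15/16 = 90/4896 = 5/272.
There are C(3,2) = 3 such orderings, each equally likely, so P = 3 × 5/272 = 15/272.

15/272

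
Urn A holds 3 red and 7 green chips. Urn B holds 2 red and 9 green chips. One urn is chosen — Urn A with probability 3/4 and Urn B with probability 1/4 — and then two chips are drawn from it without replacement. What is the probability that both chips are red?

3/55

From Urn A: P(both red) = (3/10)(2/9) = 1/15.
From Urn B: P(both red) = (2/11)(1/10) = 1/55.
Total probability = (3/4)(1/15) + (1/4)(1/55) = 3/55.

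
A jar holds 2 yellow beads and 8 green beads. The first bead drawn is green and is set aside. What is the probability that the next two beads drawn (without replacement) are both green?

After the first draw, 7 of the remaining 9 beads are green.
P = 7/9 × 6/8 = 42/72 = 7/12.

7/12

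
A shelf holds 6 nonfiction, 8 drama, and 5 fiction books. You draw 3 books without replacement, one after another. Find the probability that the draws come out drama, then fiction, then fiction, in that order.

80/2907

Multiply the probability of each draw given the previous ones:
P = 8/19 × 5/18 × 4/17 = 160/5814 = 80/2907.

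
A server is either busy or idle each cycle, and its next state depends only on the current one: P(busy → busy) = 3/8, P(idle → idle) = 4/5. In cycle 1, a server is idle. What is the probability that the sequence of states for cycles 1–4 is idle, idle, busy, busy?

3/50

Cycle 1 is given. For each transition, use the conditional probability from the current state:
P(idle | idle) = 4/5; P(busy | idle) = 1/5; P(busy | busy) = 3/8.
P = 4/5 × 1/5 × 3/8 = 12/200 = 3/50.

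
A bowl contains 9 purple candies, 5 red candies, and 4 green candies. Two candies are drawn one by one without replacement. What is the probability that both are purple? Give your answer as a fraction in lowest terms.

4/17

P = 9/18 × 8/17 = 72/306 = 4/17.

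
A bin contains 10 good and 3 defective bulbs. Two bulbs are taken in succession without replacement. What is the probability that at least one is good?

P(no good) = 3/13 × 2/12 = 6/156 = 1/26.
P(at least one) = 1 − 1/26 = 25/26.

25/26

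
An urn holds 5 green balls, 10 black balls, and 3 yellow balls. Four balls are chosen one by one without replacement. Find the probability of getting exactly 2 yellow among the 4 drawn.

One ordering (yellow drawn first) has probability 3/18 × 2/17 × 15/16 × 14/15 = 1260/73440 = 7/408.
There are C(4,2) = 6 such orderings, each equally likely, so P = 6 × 7/408 = 7/68.

7/68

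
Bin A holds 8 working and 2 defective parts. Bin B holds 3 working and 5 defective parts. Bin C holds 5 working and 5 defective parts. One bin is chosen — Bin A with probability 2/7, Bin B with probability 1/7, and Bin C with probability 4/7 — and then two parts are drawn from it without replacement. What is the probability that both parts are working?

From Bin A: P(both working) = (8/10)(7/9) = 28/45.
From Bin B: P(both working) = (3/8)(2/7) = 3/28.
From Bin C: P(both working) = (5/10)(4/9) = 2/9.
Total probability = (2/7)(28/45) + (1/7)(3/28) + (4/7)(2/9) = 941/2940.

941/2940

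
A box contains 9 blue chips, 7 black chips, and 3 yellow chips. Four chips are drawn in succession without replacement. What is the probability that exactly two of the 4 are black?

231/646

One ordering (black drawn first) has probability 7/19 × 6/18 × 12/17 × 11/16 = 5544/93024 = 77/1292.
There are C(4,2) = 6 such orderings, each equally likely, so P = 6 × 77/1292 = 231/646.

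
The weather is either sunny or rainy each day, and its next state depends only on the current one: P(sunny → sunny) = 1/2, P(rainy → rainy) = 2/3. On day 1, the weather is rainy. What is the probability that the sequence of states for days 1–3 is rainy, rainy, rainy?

Day 1 is given. For each transition, use the conditional probability from the current state:
P(rainy | rainy) = 2/3; P(rainy | rainy) = 2/3.
P = 2/3 × 2/3 = 4/9.

4/9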